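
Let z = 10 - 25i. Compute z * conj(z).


Step 1: conj(z) = 10 + 25i
Step 2: z * conj(z) = 10^2 + (-25)^2
Step 3: = 100 + 625 = 725

725


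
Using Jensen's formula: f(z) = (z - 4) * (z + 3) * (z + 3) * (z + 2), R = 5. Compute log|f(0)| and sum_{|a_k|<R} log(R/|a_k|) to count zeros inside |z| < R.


Jensen's formula: (1/2pi)*integral log|f(Re^it)|dt = log|f(0)| + sum_{|a_k|<R} log(R/|a_k|)
Step 1: f(0) = (-4) * 3 * 3 * 2 = -72
Step 2: log|f(0)| = log|4| + log|-3| + log|-3| + log|-2| = 4.2767
Step 3: Zeros inside |z| < 5: 4, -3, -3, -2
Step 4: Jensen sum = log(5/4) + log(5/3) + log(5/3) + log(5/2) = 2.1611
Step 5: n(R) = number of terms in the Jensen sum = count of zeros inside |z| < 5 = 4

4


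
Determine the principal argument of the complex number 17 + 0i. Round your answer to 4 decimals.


Step 1: z = 17 + 0i
Step 2: arg(z) = atan2(0, 17)
Step 3: arg(z) = 0.0

0.0


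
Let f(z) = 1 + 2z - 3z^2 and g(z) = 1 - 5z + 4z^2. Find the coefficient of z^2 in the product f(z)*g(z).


Step 1: z^2 term in f*g comes from: (1)*(4z^2) + (2z)*(-5z) + (-3z^2)*(1)
Step 2: = 4 - 10 - 3
Step 3: = -9

-9


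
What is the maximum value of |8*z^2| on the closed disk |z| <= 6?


Step 1: On |z| = 6, |f(z)| = 8 * |z|^2 = 8 * 6^2
Step 2: By maximum modulus principle, maximum is on boundary.
Step 3: Maximum = 8 * 36 = 288

288


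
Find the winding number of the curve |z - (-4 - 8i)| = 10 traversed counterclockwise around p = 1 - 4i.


Step 1: Center c = (-4, -8), radius = 10
Step 2: |p - c|^2 = 5^2 + 4^2 = 41
Step 3: r^2 = 100
Step 4: |p-c| < r so winding number = 1

1


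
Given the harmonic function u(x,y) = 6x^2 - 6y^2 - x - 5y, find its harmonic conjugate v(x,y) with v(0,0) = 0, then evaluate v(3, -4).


Step 1: v_x = -u_y = 12y + 5
Step 2: v_y = u_x = 12x - 1
Step 3: v = 12xy + 5x - y + C
Step 4: v(0,0) = 0 => C = 0
Step 5: v(3, -4) = -125

-125


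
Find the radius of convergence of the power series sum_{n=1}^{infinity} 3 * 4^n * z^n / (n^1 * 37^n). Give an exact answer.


Step 1: General term a_n = 3 * 4^n / (n^1 * 37^n)
Step 2: By the root test, |a_n|^(1/n) = 3^(1/n) * 4 / (n^(1/n) * 37) -> 4/37 as n -> infinity (since 3^(1/n) -> 1 and n^(1/n) -> 1)
Step 3: R = 1/lim|a_n|^(1/n) = 37/4

37/4


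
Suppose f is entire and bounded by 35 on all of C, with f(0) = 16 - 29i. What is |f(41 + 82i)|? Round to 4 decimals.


Step 1: By Liouville's theorem, a bounded entire function is constant.
Step 2: f(z) = f(0) = 16 - 29i for all z.
Step 3: |f(w)| = |16 - 29i| = sqrt(256 + 841)
Step 4: = 33.121

33.121


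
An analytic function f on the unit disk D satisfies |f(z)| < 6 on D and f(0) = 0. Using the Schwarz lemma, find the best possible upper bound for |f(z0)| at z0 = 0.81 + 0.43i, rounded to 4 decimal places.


Step 1: g = f/6 maps D -> D with g(0) = 0, so by the Schwarz lemma |g(z)| <= |z|, i.e. |f(z)| <= 6|z|; this is sharp (f(z) = 6z).
Step 2: |z0|^2 = 0.81^2 + 0.43^2 = 0.841
Step 3: |z0| = sqrt(0.841) = 0.917061
Step 4: Best bound = 6 * |z0| = 6 * 0.917061 = 5.5024

5.5024


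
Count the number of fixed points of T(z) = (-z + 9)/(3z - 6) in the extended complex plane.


Step 1: Fixed points satisfy T(z) = z
Step 2: 3z^2 - 5z - 9 = 0
Step 3: Discriminant = (-5)^2 - 4*3*(-9) = 133
Step 4: Number of fixed points = 2

2


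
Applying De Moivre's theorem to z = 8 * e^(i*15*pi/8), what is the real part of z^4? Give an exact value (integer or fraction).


Step 1: By De Moivre's theorem, z^4 = 8^4 * e^(i*4*15*pi/8) = 4096 * (cos(15*pi/2) + i*sin(15*pi/2))
Step 2: |z|^4 = 8^4 = 4096
Step 3: Reduce the angle mod 2*pi: 15*pi/2 - 6*pi = 3*pi/2
Step 4: cos(3*pi/2) = 0
Step 5: Re(z^4) = 4096 * 0 = 0

0


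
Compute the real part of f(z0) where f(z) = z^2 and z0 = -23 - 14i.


Step 1: z0 = -23 - 14i
Step 2: z0^2 = (-23)^2 - (-14)^2 + 644i
Step 3: real part = 529 - 196 = 333

333


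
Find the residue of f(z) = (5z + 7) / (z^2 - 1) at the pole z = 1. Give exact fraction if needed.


Step 1: Q(z) = z^2 - 1 = (z - 1)(z + 1)
Step 2: Q'(z) = 2z
Step 3: Q'(1) = 2, P(1) = 12
Step 4: Res = P(1)/Q'(1) = 12/2 = 6

6


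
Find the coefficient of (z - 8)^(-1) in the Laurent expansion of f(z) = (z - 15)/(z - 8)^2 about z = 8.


Step 1: Write the numerator in powers of (z - 8): z - 15 = (z - 8) + (1*8 - 15) = (z - 8) - 7
Step 2: Divide by (z - 8)^2: f(z) = -7(z - 8)^(-2) + (z - 8)^(-1)
Step 3: This finite sum is the Laurent series of f about z = 8.
Step 4: Coefficient of (z - 8)^(-1) = coefficient of (z - 8) in the re-centred numerator = 1

1


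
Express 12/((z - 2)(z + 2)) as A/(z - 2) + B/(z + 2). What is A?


Step 1: Multiply both sides by (z - 2) and set z = 2
Step 2: A = 12 / (2 + 2)
Step 3: A = 12 / 4
Step 4: A = 3

3


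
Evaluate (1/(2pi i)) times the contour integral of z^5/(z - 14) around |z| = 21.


Step 1: f(z) = z^5, a = 14 is inside |z| = 21
Step 2: By Cauchy integral formula: (1/(2pi*i)) * integral = f(a)
Step 3: f(14) = 14^5 = 537824

537824


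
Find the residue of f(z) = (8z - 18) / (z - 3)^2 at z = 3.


Step 1: Pole of order 2 at z = 3
Step 2: Res = lim d/dz [(z - 3)^2 * f(z)] as z -> 3
Step 3: (z - 3)^2 * f(z) = 8z - 18
Step 4: d/dz[8z - 18] = 8

8


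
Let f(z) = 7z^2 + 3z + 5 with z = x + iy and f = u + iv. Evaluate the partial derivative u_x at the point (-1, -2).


Step 1: f(z) = 7(x+iy)^2 + 3(x+iy) + 5
Step 2: u = 7(x^2 - y^2) + 3x + 5
Step 3: u_x = 14x + 3
Step 4: At (-1, -2): u_x = -14 + 3 = -11

-11


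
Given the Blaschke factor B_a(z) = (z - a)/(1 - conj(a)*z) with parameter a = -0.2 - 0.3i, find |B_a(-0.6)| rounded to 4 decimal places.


Step 1: Numerator z0 - a = -0.6 - (-0.2 - 0.3i) = -0.4 + 0.3i
Step 2: Denominator 1 - conj(a)*z0 = 1 - (-0.2 + 0.3i)*(-0.6) = 0.88 + 0.18i
Step 3: |z0 - a|^2 = (-0.4)^2 + 0.3^2 = 0.25; |1 - conj(a)*z0|^2 = 0.88^2 + 0.18^2 = 0.8068
Step 4: |B_a(-0.6)| = sqrt(0.25 / 0.8068) = sqrt(0.309866)
Step 5: = 0.5567

0.5567


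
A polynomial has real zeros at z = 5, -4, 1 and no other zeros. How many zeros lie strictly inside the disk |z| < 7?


Step 1: Check each root:
  z = 5: |5| = 5 < 7
  z = -4: |-4| = 4 < 7
  z = 1: |1| = 1 < 7
Step 2: Count = 3

3


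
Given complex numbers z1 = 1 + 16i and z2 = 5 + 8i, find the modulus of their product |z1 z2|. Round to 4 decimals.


Step 1: |z1| = sqrt(1^2 + 16^2) = sqrt(257)
Step 2: |z2| = sqrt(5^2 + 8^2) = sqrt(89)
Step 3: |z1*z2| = |z1|*|z2| = sqrt(257) * sqrt(89) = sqrt(257 * 89) = sqrt(22873)
Step 4: = 151.2382

151.2382


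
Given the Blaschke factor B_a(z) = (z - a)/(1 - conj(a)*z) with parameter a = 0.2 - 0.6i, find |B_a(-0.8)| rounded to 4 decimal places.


Step 1: Numerator z0 - a = -0.8 - (0.2 - 0.6i) = -1 + 0.6i
Step 2: Denominator 1 - conj(a)*z0 = 1 - (0.2 + 0.6i)*(-0.8) = 1.16 + 0.48i
Step 3: |z0 - a|^2 = (-1)^2 + 0.6^2 = 1.36; |1 - conj(a)*z0|^2 = 1.16^2 + 0.48^2 = 1.576
Step 4: |B_a(-0.8)| = sqrt(1.36 / 1.576) = sqrt(0.862944)
Step 5: = 0.9289

0.9289


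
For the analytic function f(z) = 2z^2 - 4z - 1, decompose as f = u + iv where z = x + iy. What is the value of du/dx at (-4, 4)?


Step 1: f(z) = 2(x+iy)^2 - 4(x+iy) - 1
Step 2: u = 2(x^2 - y^2) - 4x - 1
Step 3: u_x = 4x - 4
Step 4: At (-4, 4): u_x = -16 - 4 = -20

-20


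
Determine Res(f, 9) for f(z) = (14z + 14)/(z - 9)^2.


Step 1: Pole of order 2 at z = 9
Step 2: Res = lim d/dz [(z - 9)^2 * f(z)] as z -> 9
Step 3: (z - 9)^2 * f(z) = 14z + 14
Step 4: d/dz[14z + 14] = 14

14


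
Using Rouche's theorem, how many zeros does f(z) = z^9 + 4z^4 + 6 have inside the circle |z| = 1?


Step 1: On |z| = 1 the three terms have sizes |z^9| = 1^9 = 1, |4z^4| = 4*1^4 = 4, |6| = 6
Step 2: The dominant term is g(z) = 6; let h(z) = z^9 + 4z^4 so f = g + h
Step 3: On |z| = 1: |g| = 6 and |h| <= 1 + 4 = 5
Step 4: Since 6 > 5, |h| < |g| on |z| = 1, so by Rouche f has the same number of zeros as g inside |z| < 1
Step 5: g(z) = 6 is a nonzero constant with no zeros inside |z| < 1. Answer = 0

0


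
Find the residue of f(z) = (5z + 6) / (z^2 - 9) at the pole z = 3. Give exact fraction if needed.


Step 1: Q(z) = z^2 - 9 = (z - 3)(z + 3)
Step 2: Q'(z) = 2z
Step 3: Q'(3) = 6, P(3) = 21
Step 4: Res = P(3)/Q'(3) = 21/6 = 7/2

7/2


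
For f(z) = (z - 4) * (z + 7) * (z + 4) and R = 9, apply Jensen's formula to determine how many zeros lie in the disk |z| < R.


Jensen's formula: (1/2pi)*integral log|f(Re^it)|dt = log|f(0)| + sum_{|a_k|<R} log(R/|a_k|)
Step 1: f(0) = (-4) * 7 * 4 = -112
Step 2: log|f(0)| = log|4| + log|-7| + log|-4| = 4.7185
Step 3: Zeros inside |z| < 9: 4, -7, -4
Step 4: Jensen sum = log(9/4) + log(9/7) + log(9/4) = 1.8732
Step 5: n(R) = number of terms in the Jensen sum = count of zeros inside |z| < 9 = 3

3


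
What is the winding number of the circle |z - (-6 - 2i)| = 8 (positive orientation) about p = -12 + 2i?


Step 1: Center c = (-6, -2), radius = 8
Step 2: |p - c|^2 = (-6)^2 + 4^2 = 52
Step 3: r^2 = 64
Step 4: |p-c| < r so winding number = 1

1


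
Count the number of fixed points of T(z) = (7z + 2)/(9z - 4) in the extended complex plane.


Step 1: Fixed points satisfy T(z) = z
Step 2: 9z^2 - 11z - 2 = 0
Step 3: Discriminant = (-11)^2 - 4*9*(-2) = 193
Step 4: Number of fixed points = 2

2


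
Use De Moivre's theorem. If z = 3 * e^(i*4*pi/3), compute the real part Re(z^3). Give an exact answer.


Step 1: By De Moivre's theorem, z^3 = 3^3 * e^(i*3*4*pi/3) = 27 * (cos(4*pi) + i*sin(4*pi))
Step 2: |z|^3 = 3^3 = 27
Step 3: Reduce the angle mod 2*pi: 4*pi - 4*pi = 0
Step 4: cos(0) = 1
Step 5: Re(z^3) = 27 * 1 = 27

27


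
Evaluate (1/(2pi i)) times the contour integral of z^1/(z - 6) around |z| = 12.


Step 1: f(z) = z^1, a = 6 is inside |z| = 12
Step 2: By Cauchy integral formula: (1/(2pi*i)) * integral = f(a)
Step 3: f(6) = 6^1 = 6

6


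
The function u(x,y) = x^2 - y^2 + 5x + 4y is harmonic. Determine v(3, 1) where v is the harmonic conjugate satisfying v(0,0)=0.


Step 1: v_x = -u_y = 2y - 4
Step 2: v_y = u_x = 2x + 5
Step 3: v = 2xy - 4x + 5y + C
Step 4: v(0,0) = 0 => C = 0
Step 5: v(3, 1) = -1

-1


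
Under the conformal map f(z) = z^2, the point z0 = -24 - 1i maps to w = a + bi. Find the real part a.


Step 1: z0 = -24 - 1i
Step 2: z0^2 = (-24)^2 - (-1)^2 + 48i
Step 3: real part = 576 - 1 = 575

575


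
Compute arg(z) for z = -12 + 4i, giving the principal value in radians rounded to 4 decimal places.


Step 1: z = -12 + 4i
Step 2: arg(z) = atan2(4, -12)
Step 3: arg(z) = 2.8198

2.8198


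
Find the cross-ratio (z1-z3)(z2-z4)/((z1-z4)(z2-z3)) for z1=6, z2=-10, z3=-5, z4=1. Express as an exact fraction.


Step 1: (z1-z3)(z2-z4) = 11 * (-11) = -121
Step 2: (z1-z4)(z2-z3) = 5 * (-5) = -25
Step 3: Cross-ratio = 121/25 = 121/25

121/25


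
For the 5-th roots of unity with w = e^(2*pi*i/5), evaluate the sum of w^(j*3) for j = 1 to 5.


Step 1: The sum sum_{j=1}^{n} w^(k*j) equals n if n | k, else 0.
Step 2: Here n = 5, k = 3
Step 3: Does n divide k? 5 | 3 -> False
Step 4: Sum = 0

0


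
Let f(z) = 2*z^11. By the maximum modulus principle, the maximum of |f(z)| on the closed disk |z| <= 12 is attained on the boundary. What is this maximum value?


Step 1: On |z| = 12, |f(z)| = 2 * |z|^11 = 2 * 12^11
Step 2: By maximum modulus principle, maximum is on boundary.
Step 3: Maximum = 2 * 743008370688 = 1486016741376

1486016741376


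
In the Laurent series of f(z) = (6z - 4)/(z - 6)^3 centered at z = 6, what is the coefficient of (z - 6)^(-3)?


Step 1: Write the numerator in powers of (z - 6): 6z - 4 = 6(z - 6) + (6*6 - 4) = 6(z - 6) + 32
Step 2: Divide by (z - 6)^3: f(z) = 32(z - 6)^(-3) + 6(z - 6)^(-2)
Step 3: This finite sum is the Laurent series of f about z = 6.
Step 4: Coefficient of (z - 6)^(-3) = 6*6 - 4 = 32

32


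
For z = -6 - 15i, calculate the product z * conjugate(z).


Step 1: conj(z) = -6 + 15i
Step 2: z * conj(z) = (-6)^2 + (-15)^2
Step 3: = 36 + 225 = 261

261


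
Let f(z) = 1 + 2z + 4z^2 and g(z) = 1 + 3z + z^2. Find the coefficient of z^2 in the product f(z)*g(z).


Step 1: z^2 term in f*g comes from: (1)*(z^2) + (2z)*(3z) + (4z^2)*(1)
Step 2: = 1 + 6 + 4
Step 3: = 11

11


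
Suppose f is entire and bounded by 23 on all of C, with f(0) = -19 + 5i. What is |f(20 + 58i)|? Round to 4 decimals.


Step 1: By Liouville's theorem, a bounded entire function is constant.
Step 2: f(z) = f(0) = -19 + 5i for all z.
Step 3: |f(w)| = |-19 + 5i| = sqrt(361 + 25)
Step 4: = 19.6469

19.6469


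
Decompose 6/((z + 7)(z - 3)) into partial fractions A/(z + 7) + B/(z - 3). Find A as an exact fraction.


Step 1: Multiply both sides by (z + 7) and set z = -7
Step 2: A = 6 / (-7 - 3)
Step 3: A = 6 / (-10)
Step 4: A = -3/5

-3/5


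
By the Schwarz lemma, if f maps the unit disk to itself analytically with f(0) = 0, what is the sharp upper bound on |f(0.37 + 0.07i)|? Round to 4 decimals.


Step 1: Schwarz lemma: if f: D -> D is analytic with f(0) = 0, then |f(z)| <= |z| for all z in D, and this is sharp (f(z) = z).
Step 2: |z0|^2 = 0.37^2 + 0.07^2 = 0.1418
Step 3: |z0| = sqrt(0.1418) = 0.376563
Step 4: Best bound = |z0| = 0.3766

0.3766


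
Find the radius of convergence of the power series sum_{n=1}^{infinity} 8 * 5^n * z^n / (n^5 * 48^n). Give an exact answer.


Step 1: General term a_n = 8 * 5^n / (n^5 * 48^n)
Step 2: By the root test, |a_n|^(1/n) = 8^(1/n) * 5 / (n^(5/n) * 48) -> 5/48 as n -> infinity (since 8^(1/n) -> 1 and n^(5/n) -> 1)
Step 3: R = 1/lim|a_n|^(1/n) = 48/5

48/5


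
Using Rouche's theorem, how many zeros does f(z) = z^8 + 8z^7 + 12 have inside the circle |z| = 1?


Step 1: On |z| = 1 the three terms have sizes |z^8| = 1^8 = 1, |8z^7| = 8*1^7 = 8, |12| = 12
Step 2: The dominant term is g(z) = 12; let h(z) = z^8 + 8z^7 so f = g + h
Step 3: On |z| = 1: |g| = 12 and |h| <= 1 + 8 = 9
Step 4: Since 12 > 9, |h| < |g| on |z| = 1, so by Rouche f has the same number of zeros as g inside |z| < 1
Step 5: g(z) = 12 is a nonzero constant with no zeros inside |z| < 1. Answer = 0

0


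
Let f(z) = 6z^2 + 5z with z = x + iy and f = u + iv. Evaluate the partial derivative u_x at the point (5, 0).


Step 1: f(z) = 6(x+iy)^2 + 5(x+iy) + 0
Step 2: u = 6(x^2 - y^2) + 5x + 0
Step 3: u_x = 12x + 5
Step 4: At (5, 0): u_x = 60 + 5 = 65

65


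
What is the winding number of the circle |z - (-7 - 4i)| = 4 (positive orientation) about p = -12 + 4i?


Step 1: Center c = (-7, -4), radius = 4
Step 2: |p - c|^2 = (-5)^2 + 8^2 = 89
Step 3: r^2 = 16
Step 4: |p-c| > r so winding number = 0

0


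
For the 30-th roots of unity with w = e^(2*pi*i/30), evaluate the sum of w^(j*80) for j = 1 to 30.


Step 1: The sum sum_{j=1}^{n} w^(k*j) equals n if n | k, else 0.
Step 2: Here n = 30, k = 80
Step 3: Does n divide k? 30 | 80 -> False
Step 4: Sum = 0

0


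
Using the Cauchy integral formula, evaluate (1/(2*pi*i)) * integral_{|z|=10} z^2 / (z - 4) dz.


Step 1: f(z) = z^2, a = 4 is inside |z| = 10
Step 2: By Cauchy integral formula: (1/(2pi*i)) * integral = f(a)
Step 3: f(4) = 4^2 = 16

16


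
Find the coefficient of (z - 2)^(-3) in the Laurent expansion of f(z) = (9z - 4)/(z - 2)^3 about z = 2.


Step 1: Write the numerator in powers of (z - 2): 9z - 4 = 9(z - 2) + (9*2 - 4) = 9(z - 2) + 14
Step 2: Divide by (z - 2)^3: f(z) = 14(z - 2)^(-3) + 9(z - 2)^(-2)
Step 3: This finite sum is the Laurent series of f about z = 2.
Step 4: Coefficient of (z - 2)^(-3) = 9*2 - 4 = 14

14


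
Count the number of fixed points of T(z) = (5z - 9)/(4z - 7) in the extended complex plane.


Step 1: Fixed points satisfy T(z) = z
Step 2: 4z^2 - 12z + 9 = 0
Step 3: Discriminant = (-12)^2 - 4*4*9 = 0
Step 4: Number of fixed points = 1

1


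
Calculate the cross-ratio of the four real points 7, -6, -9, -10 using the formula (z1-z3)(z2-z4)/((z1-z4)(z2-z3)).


Step 1: (z1-z3)(z2-z4) = 16 * 4 = 64
Step 2: (z1-z4)(z2-z3) = 17 * 3 = 51
Step 3: Cross-ratio = 64/51 = 64/51

64/51


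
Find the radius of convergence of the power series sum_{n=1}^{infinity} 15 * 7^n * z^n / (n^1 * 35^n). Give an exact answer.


Step 1: General term a_n = 15 * 7^n / (n^1 * 35^n)
Step 2: By the root test, |a_n|^(1/n) = 15^(1/n) * 7 / (n^(1/n) * 35) -> 7/35 as n -> infinity (since 15^(1/n) -> 1 and n^(1/n) -> 1)
Step 3: R = 1/lim|a_n|^(1/n) = 35/7 = 5

5


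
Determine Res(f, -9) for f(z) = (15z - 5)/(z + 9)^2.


Step 1: Pole of order 2 at z = -9
Step 2: Res = lim d/dz [(z + 9)^2 * f(z)] as z -> -9
Step 3: (z + 9)^2 * f(z) = 15z - 5
Step 4: d/dz[15z - 5] = 15

15


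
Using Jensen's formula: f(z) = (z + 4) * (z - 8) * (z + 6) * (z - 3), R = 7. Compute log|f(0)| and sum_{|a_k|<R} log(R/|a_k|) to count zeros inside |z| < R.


Jensen's formula: (1/2pi)*integral log|f(Re^it)|dt = log|f(0)| + sum_{|a_k|<R} log(R/|a_k|)
Step 1: f(0) = 4 * (-8) * 6 * (-3) = 576
Step 2: log|f(0)| = log|-4| + log|8| + log|-6| + log|3| = 6.3561
Step 3: Zeros inside |z| < 7: -4, -6, 3
Step 4: Jensen sum = log(7/4) + log(7/6) + log(7/3) = 1.5611
Step 5: n(R) = number of terms in the Jensen sum = count of zeros inside |z| < 7 = 3

3


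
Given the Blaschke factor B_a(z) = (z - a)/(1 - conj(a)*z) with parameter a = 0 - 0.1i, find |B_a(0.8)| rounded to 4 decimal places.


Step 1: Numerator z0 - a = 0.8 - (0 - 0.1i) = 0.8 + 0.1i
Step 2: Denominator 1 - conj(a)*z0 = 1 - (0 + 0.1i)*0.8 = 1 - 0.08i
Step 3: |z0 - a|^2 = 0.8^2 + 0.1^2 = 0.65; |1 - conj(a)*z0|^2 = 1^2 + (-0.08)^2 = 1.0064
Step 4: |B_a(0.8)| = sqrt(0.65 / 1.0064) = sqrt(0.645866)
Step 5: = 0.8037

0.8037


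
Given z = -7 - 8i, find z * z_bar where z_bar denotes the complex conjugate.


Step 1: conj(z) = -7 + 8i
Step 2: z * conj(z) = (-7)^2 + (-8)^2
Step 3: = 49 + 64 = 113

113


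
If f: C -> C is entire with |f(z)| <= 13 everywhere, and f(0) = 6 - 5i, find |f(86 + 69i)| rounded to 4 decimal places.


Step 1: By Liouville's theorem, a bounded entire function is constant.
Step 2: f(z) = f(0) = 6 - 5i for all z.
Step 3: |f(w)| = |6 - 5i| = sqrt(36 + 25)
Step 4: = 7.8102

7.8102


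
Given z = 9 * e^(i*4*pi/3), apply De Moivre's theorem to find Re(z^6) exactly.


Step 1: By De Moivre's theorem, z^6 = 9^6 * e^(i*6*4*pi/3) = 531441 * (cos(8*pi) + i*sin(8*pi))
Step 2: |z|^6 = 9^6 = 531441
Step 3: Reduce the angle mod 2*pi: 8*pi - 8*pi = 0
Step 4: cos(0) = 1
Step 5: Re(z^6) = 531441 * 1 = 531441

531441


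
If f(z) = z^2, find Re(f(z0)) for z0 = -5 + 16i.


Step 1: z0 = -5 + 16i
Step 2: z0^2 = (-5)^2 - 16^2 - 160i
Step 3: real part = 25 - 256 = -231

-231


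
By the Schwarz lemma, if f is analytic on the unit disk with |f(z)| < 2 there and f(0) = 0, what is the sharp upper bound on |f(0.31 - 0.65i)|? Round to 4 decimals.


Step 1: g = f/2 maps D -> D with g(0) = 0, so by the Schwarz lemma |g(z)| <= |z|, i.e. |f(z)| <= 2|z|; this is sharp (f(z) = 2z).
Step 2: |z0|^2 = 0.31^2 + (-0.65)^2 = 0.5186
Step 3: |z0| = sqrt(0.5186) = 0.720139
Step 4: Best bound = 2 * |z0| = 2 * 0.720139 = 1.4403

1.4403


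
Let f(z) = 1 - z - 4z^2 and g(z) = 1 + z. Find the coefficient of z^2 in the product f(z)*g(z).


Step 1: z^2 term in f*g comes from: (1)*(0) + (-z)*(z) + (-4z^2)*(1)
Step 2: = 0 - 1 - 4
Step 3: = -5

-5


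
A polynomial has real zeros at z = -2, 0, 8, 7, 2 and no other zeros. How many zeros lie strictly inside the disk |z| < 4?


Step 1: Check each root:
  z = -2: |-2| = 2 < 4
  z = 0: |0| = 0 < 4
  z = 8: |8| = 8 >= 4
  z = 7: |7| = 7 >= 4
  z = 2: |2| = 2 < 4
Step 2: Count = 3

3


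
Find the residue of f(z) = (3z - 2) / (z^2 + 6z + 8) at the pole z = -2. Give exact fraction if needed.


Step 1: Q(z) = z^2 + 6z + 8 = (z + 2)(z + 4)
Step 2: Q'(z) = 2z + 6
Step 3: Q'(-2) = 2, P(-2) = -8
Step 4: Res = P(-2)/Q'(-2) = -8/2 = -4

-4


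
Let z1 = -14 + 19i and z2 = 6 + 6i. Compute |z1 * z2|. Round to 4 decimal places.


Step 1: |z1| = sqrt((-14)^2 + 19^2) = sqrt(557)
Step 2: |z2| = sqrt(6^2 + 6^2) = sqrt(72)
Step 3: |z1*z2| = |z1|*|z2| = sqrt(557) * sqrt(72) = sqrt(557 * 72) = sqrt(40104)
Step 4: = 200.2598

200.2598


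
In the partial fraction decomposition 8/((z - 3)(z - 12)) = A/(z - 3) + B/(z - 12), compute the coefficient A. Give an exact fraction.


Step 1: Multiply both sides by (z - 3) and set z = 3
Step 2: A = 8 / (3 - 12)
Step 3: A = 8 / (-9)
Step 4: A = -8/9

-8/9


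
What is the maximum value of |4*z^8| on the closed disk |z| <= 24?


Step 1: On |z| = 24, |f(z)| = 4 * |z|^8 = 4 * 24^8
Step 2: By maximum modulus principle, maximum is on boundary.
Step 3: Maximum = 4 * 110075314176 = 440301256704

440301256704


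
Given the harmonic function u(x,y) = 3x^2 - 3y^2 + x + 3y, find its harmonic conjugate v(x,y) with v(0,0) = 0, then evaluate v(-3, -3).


Step 1: v_x = -u_y = 6y - 3
Step 2: v_y = u_x = 6x + 1
Step 3: v = 6xy - 3x + y + C
Step 4: v(0,0) = 0 => C = 0
Step 5: v(-3, -3) = 60

60


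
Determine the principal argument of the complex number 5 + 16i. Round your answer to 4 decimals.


Step 1: z = 5 + 16i
Step 2: arg(z) = atan2(16, 5)
Step 3: arg(z) = 1.2679

1.2679


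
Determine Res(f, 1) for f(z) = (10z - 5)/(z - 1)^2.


Step 1: Pole of order 2 at z = 1
Step 2: Res = lim d/dz [(z - 1)^2 * f(z)] as z -> 1
Step 3: (z - 1)^2 * f(z) = 10z - 5
Step 4: d/dz[10z - 5] = 10

10


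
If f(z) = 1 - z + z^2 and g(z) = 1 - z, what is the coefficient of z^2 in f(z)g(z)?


Step 1: z^2 term in f*g comes from: (1)*(0) + (-z)*(-z) + (z^2)*(1)
Step 2: = 0 + 1 + 1
Step 3: = 2

2


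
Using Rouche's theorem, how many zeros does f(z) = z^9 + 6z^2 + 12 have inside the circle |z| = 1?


Step 1: On |z| = 1 the three terms have sizes |z^9| = 1^9 = 1, |6z^2| = 6*1^2 = 6, |12| = 12
Step 2: The dominant term is g(z) = 12; let h(z) = z^9 + 6z^2 so f = g + h
Step 3: On |z| = 1: |g| = 12 and |h| <= 1 + 6 = 7
Step 4: Since 12 > 7, |h| < |g| on |z| = 1, so by Rouche f has the same number of zeros as g inside |z| < 1
Step 5: g(z) = 12 is a nonzero constant with no zeros inside |z| < 1. Answer = 0

0


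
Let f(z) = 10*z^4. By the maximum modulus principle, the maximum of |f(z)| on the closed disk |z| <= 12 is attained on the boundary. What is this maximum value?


Step 1: On |z| = 12, |f(z)| = 10 * |z|^4 = 10 * 12^4
Step 2: By maximum modulus principle, maximum is on boundary.
Step 3: Maximum = 10 * 20736 = 207360

207360


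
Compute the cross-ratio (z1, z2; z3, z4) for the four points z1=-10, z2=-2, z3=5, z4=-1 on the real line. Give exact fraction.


Step 1: (z1-z3)(z2-z4) = (-15) * (-1) = 15
Step 2: (z1-z4)(z2-z3) = (-9) * (-7) = 63
Step 3: Cross-ratio = 15/63 = 5/21

5/21


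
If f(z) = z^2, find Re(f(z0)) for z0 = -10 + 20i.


Step 1: z0 = -10 + 20i
Step 2: z0^2 = (-10)^2 - 20^2 - 400i
Step 3: real part = 100 - 400 = -300

-300


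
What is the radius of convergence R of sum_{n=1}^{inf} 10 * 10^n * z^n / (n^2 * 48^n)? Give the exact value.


Step 1: General term a_n = 10 * 10^n / (n^2 * 48^n)
Step 2: By the root test, |a_n|^(1/n) = 10^(1/n) * 10 / (n^(2/n) * 48) -> 10/48 as n -> infinity (since 10^(1/n) -> 1 and n^(2/n) -> 1)
Step 3: R = 1/lim|a_n|^(1/n) = 48/10 = 24/5

24/5


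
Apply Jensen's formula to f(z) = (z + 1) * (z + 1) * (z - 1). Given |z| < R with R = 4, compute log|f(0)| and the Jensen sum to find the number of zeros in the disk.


Jensen's formula: (1/2pi)*integral log|f(Re^it)|dt = log|f(0)| + sum_{|a_k|<R} log(R/|a_k|)
Step 1: f(0) = 1 * 1 * (-1) = -1
Step 2: log|f(0)| = log|-1| + log|-1| + log|1| = 0.0
Step 3: Zeros inside |z| < 4: -1, -1, 1
Step 4: Jensen sum = log(4/1) + log(4/1) + log(4/1) = 4.1589
Step 5: n(R) = number of terms in the Jensen sum = count of zeros inside |z| < 4 = 3

3


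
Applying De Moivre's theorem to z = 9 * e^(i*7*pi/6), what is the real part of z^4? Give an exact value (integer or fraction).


Step 1: By De Moivre's theorem, z^4 = 9^4 * e^(i*4*7*pi/6) = 6561 * (cos(14*pi/3) + i*sin(14*pi/3))
Step 2: |z|^4 = 9^4 = 6561
Step 3: Reduce the angle mod 2*pi: 14*pi/3 - 4*pi = 2*pi/3
Step 4: cos(2*pi/3) = -1/2
Step 5: Re(z^4) = 6561 * (-1/2) = -6561/2

-6561/2


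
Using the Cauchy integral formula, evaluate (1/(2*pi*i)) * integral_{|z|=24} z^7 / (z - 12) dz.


Step 1: f(z) = z^7, a = 12 is inside |z| = 24
Step 2: By Cauchy integral formula: (1/(2pi*i)) * integral = f(a)
Step 3: f(12) = 12^7 = 35831808

35831808


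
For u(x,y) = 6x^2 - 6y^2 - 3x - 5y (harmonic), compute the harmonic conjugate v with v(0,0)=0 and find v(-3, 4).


Step 1: v_x = -u_y = 12y + 5
Step 2: v_y = u_x = 12x - 3
Step 3: v = 12xy + 5x - 3y + C
Step 4: v(0,0) = 0 => C = 0
Step 5: v(-3, 4) = -171

-171


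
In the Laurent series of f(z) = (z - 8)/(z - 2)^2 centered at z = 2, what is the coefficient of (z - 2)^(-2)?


Step 1: Write the numerator in powers of (z - 2): z - 8 = (z - 2) + (1*2 - 8) = (z - 2) - 6
Step 2: Divide by (z - 2)^2: f(z) = -6(z - 2)^(-2) + (z - 2)^(-1)
Step 3: This finite sum is the Laurent series of f about z = 2.
Step 4: Coefficient of (z - 2)^(-2) = 1*2 - 8 = -6

-6


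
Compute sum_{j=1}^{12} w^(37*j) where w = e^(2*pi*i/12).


Step 1: The sum sum_{j=1}^{n} w^(k*j) equals n if n | k, else 0.
Step 2: Here n = 12, k = 37
Step 3: Does n divide k? 12 | 37 -> False
Step 4: Sum = 0

0


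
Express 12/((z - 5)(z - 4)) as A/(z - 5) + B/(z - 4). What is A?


Step 1: Multiply both sides by (z - 5) and set z = 5
Step 2: A = 12 / (5 - 4)
Step 3: A = 12 / 1
Step 4: A = 12

12


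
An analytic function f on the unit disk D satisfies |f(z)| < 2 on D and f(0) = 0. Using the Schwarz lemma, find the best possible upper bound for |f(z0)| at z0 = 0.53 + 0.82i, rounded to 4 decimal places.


Step 1: g = f/2 maps D -> D with g(0) = 0, so by the Schwarz lemma |g(z)| <= |z|, i.e. |f(z)| <= 2|z|; this is sharp (f(z) = 2z).
Step 2: |z0|^2 = 0.53^2 + 0.82^2 = 0.9533
Step 3: |z0| = sqrt(0.9533) = 0.976371
Step 4: Best bound = 2 * |z0| = 2 * 0.976371 = 1.9527

1.9527


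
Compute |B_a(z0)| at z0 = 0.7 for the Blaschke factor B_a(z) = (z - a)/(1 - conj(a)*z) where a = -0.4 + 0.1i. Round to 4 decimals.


Step 1: Numerator z0 - a = 0.7 - (-0.4 + 0.1i) = 1.1 - 0.1i
Step 2: Denominator 1 - conj(a)*z0 = 1 - (-0.4 - 0.1i)*0.7 = 1.28 + 0.07i
Step 3: |z0 - a|^2 = 1.1^2 + (-0.1)^2 = 1.22; |1 - conj(a)*z0|^2 = 1.28^2 + 0.07^2 = 1.6433
Step 4: |B_a(0.7)| = sqrt(1.22 / 1.6433) = sqrt(0.742409)
Step 5: = 0.8616

0.8616


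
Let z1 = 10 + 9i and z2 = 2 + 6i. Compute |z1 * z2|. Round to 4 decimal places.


Step 1: |z1| = sqrt(10^2 + 9^2) = sqrt(181)
Step 2: |z2| = sqrt(2^2 + 6^2) = sqrt(40)
Step 3: |z1*z2| = |z1|*|z2| = sqrt(181) * sqrt(40) = sqrt(181 * 40) = sqrt(7240)
Step 4: = 85.0882

85.0882


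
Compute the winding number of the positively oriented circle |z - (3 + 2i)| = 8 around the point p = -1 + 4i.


Step 1: Center c = (3, 2), radius = 8
Step 2: |p - c|^2 = (-4)^2 + 2^2 = 20
Step 3: r^2 = 64
Step 4: |p-c| < r so winding number = 1

1


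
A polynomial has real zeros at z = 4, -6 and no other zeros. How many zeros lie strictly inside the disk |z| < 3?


Step 1: Check each root:
  z = 4: |4| = 4 >= 3
  z = -6: |-6| = 6 >= 3
Step 2: Count = 0

0


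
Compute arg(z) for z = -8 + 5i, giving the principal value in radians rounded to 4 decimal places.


Step 1: z = -8 + 5i
Step 2: arg(z) = atan2(5, -8)
Step 3: arg(z) = 2.583

2.583


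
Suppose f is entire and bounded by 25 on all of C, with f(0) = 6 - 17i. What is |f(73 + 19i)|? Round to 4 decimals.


Step 1: By Liouville's theorem, a bounded entire function is constant.
Step 2: f(z) = f(0) = 6 - 17i for all z.
Step 3: |f(w)| = |6 - 17i| = sqrt(36 + 289)
Step 4: = 18.0278

18.0278


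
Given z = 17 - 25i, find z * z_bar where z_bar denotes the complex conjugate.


Step 1: conj(z) = 17 + 25i
Step 2: z * conj(z) = 17^2 + (-25)^2
Step 3: = 289 + 625 = 914

914


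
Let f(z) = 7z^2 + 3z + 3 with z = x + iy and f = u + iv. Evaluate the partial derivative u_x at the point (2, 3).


Step 1: f(z) = 7(x+iy)^2 + 3(x+iy) + 3
Step 2: u = 7(x^2 - y^2) + 3x + 3
Step 3: u_x = 14x + 3
Step 4: At (2, 3): u_x = 28 + 3 = 31

31


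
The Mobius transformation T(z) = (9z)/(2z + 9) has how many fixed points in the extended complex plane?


Step 1: Fixed points satisfy T(z) = z
Step 2: 2z^2 = 0
Step 3: Discriminant = 0^2 - 4*2*0 = 0
Step 4: Number of fixed points = 1

1


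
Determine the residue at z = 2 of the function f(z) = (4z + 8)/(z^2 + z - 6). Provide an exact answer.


Step 1: Q(z) = z^2 + z - 6 = (z - 2)(z + 3)
Step 2: Q'(z) = 2z + 1
Step 3: Q'(2) = 5, P(2) = 16
Step 4: Res = P(2)/Q'(2) = 16/5 = 16/5

16/5


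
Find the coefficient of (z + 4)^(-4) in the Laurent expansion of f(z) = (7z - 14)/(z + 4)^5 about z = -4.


Step 1: Write the numerator in powers of (z + 4): 7z - 14 = 7(z + 4) + (7*(-4) - 14) = 7(z + 4) - 42
Step 2: Divide by (z + 4)^5: f(z) = -42(z + 4)^(-5) + 7(z + 4)^(-4)
Step 3: This finite sum is the Laurent series of f about z = -4.
Step 4: Coefficient of (z + 4)^(-4) = coefficient of (z + 4) in the re-centred numerator = 7

7


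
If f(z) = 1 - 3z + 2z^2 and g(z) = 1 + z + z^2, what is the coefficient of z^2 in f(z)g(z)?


Step 1: z^2 term in f*g comes from: (1)*(z^2) + (-3z)*(z) + (2z^2)*(1)
Step 2: = 1 - 3 + 2
Step 3: = 0

0


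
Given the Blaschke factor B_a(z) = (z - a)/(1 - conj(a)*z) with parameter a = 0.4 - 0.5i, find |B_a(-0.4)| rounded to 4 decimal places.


Step 1: Numerator z0 - a = -0.4 - (0.4 - 0.5i) = -0.8 + 0.5i
Step 2: Denominator 1 - conj(a)*z0 = 1 - (0.4 + 0.5i)*(-0.4) = 1.16 + 0.2i
Step 3: |z0 - a|^2 = (-0.8)^2 + 0.5^2 = 0.89; |1 - conj(a)*z0|^2 = 1.16^2 + 0.2^2 = 1.3856
Step 4: |B_a(-0.4)| = sqrt(0.89 / 1.3856) = sqrt(0.642321)
Step 5: = 0.8014

0.8014


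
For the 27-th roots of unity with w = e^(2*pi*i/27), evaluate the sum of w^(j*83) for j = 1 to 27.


Step 1: The sum sum_{j=1}^{n} w^(k*j) equals n if n | k, else 0.
Step 2: Here n = 27, k = 83
Step 3: Does n divide k? 27 | 83 -> False
Step 4: Sum = 0

0


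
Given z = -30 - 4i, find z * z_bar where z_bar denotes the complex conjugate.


Step 1: conj(z) = -30 + 4i
Step 2: z * conj(z) = (-30)^2 + (-4)^2
Step 3: = 900 + 16 = 916

916


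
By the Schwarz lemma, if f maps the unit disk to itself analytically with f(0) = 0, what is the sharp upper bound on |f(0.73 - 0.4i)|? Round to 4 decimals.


Step 1: Schwarz lemma: if f: D -> D is analytic with f(0) = 0, then |f(z)| <= |z| for all z in D, and this is sharp (f(z) = z).
Step 2: |z0|^2 = 0.73^2 + (-0.4)^2 = 0.6929
Step 3: |z0| = sqrt(0.6929) = 0.832406
Step 4: Best bound = |z0| = 0.8324

0.8324


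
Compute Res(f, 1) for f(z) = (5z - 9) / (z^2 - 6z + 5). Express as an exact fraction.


Step 1: Q(z) = z^2 - 6z + 5 = (z - 1)(z - 5)
Step 2: Q'(z) = 2z - 6
Step 3: Q'(1) = -4, P(1) = -4
Step 4: Res = P(1)/Q'(1) = -4/(-4) = 1

1


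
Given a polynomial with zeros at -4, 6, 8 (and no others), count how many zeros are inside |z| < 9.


Step 1: Check each root:
  z = -4: |-4| = 4 < 9
  z = 6: |6| = 6 < 9
  z = 8: |8| = 8 < 9
Step 2: Count = 3

3


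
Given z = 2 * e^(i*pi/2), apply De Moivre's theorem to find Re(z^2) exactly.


Step 1: By De Moivre's theorem, z^2 = 2^2 * e^(i*2*pi/2) = 4 * (cos(pi) + i*sin(pi))
Step 2: |z|^2 = 2^2 = 4
Step 3: The angle pi already lies in [0, 2*pi)
Step 4: cos(pi) = -1
Step 5: Re(z^2) = 4 * (-1) = -4

-4


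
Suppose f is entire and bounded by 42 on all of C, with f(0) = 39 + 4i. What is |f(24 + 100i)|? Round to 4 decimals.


Step 1: By Liouville's theorem, a bounded entire function is constant.
Step 2: f(z) = f(0) = 39 + 4i for all z.
Step 3: |f(w)| = |39 + 4i| = sqrt(1521 + 16)
Step 4: = 39.2046

39.2046


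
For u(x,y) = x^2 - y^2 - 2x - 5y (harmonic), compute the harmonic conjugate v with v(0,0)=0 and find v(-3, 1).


Step 1: v_x = -u_y = 2y + 5
Step 2: v_y = u_x = 2x - 2
Step 3: v = 2xy + 5x - 2y + C
Step 4: v(0,0) = 0 => C = 0
Step 5: v(-3, 1) = -23

-23


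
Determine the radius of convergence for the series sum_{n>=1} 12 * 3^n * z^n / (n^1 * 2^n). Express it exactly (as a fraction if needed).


Step 1: General term a_n = 12 * 3^n / (n^1 * 2^n)
Step 2: By the root test, |a_n|^(1/n) = 12^(1/n) * 3 / (n^(1/n) * 2) -> 3/2 as n -> infinity (since 12^(1/n) -> 1 and n^(1/n) -> 1)
Step 3: R = 1/lim|a_n|^(1/n) = 2/3

2/3


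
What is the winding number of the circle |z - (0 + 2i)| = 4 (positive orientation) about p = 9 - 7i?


Step 1: Center c = (0, 2), radius = 4
Step 2: |p - c|^2 = 9^2 + (-9)^2 = 162
Step 3: r^2 = 16
Step 4: |p-c| > r so winding number = 0

0


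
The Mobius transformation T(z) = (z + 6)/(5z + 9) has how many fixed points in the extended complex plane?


Step 1: Fixed points satisfy T(z) = z
Step 2: 5z^2 + 8z - 6 = 0
Step 3: Discriminant = 8^2 - 4*5*(-6) = 184
Step 4: Number of fixed points = 2

2


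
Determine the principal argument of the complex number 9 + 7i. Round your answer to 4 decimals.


Step 1: z = 9 + 7i
Step 2: arg(z) = atan2(7, 9)
Step 3: arg(z) = 0.661

0.661


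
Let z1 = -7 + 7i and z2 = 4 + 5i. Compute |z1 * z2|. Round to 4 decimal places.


Step 1: |z1| = sqrt((-7)^2 + 7^2) = sqrt(98)
Step 2: |z2| = sqrt(4^2 + 5^2) = sqrt(41)
Step 3: |z1*z2| = |z1|*|z2| = sqrt(98) * sqrt(41) = sqrt(98 * 41) = sqrt(4018)
Step 4: = 63.3877

63.3877


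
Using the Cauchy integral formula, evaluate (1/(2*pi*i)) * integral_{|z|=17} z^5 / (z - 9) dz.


Step 1: f(z) = z^5, a = 9 is inside |z| = 17
Step 2: By Cauchy integral formula: (1/(2pi*i)) * integral = f(a)
Step 3: f(9) = 9^5 = 59049

59049


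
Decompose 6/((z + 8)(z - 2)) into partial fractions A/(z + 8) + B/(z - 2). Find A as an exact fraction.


Step 1: Multiply both sides by (z + 8) and set z = -8
Step 2: A = 6 / (-8 - 2)
Step 3: A = 6 / (-10)
Step 4: A = -3/5

-3/5


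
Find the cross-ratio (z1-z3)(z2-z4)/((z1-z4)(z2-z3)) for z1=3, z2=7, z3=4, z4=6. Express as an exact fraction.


Step 1: (z1-z3)(z2-z4) = (-1) * 1 = -1
Step 2: (z1-z4)(z2-z3) = (-3) * 3 = -9
Step 3: Cross-ratio = 1/9 = 1/9

1/9


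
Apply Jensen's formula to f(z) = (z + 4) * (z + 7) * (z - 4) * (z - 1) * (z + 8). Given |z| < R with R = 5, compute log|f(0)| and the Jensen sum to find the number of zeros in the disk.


Jensen's formula: (1/2pi)*integral log|f(Re^it)|dt = log|f(0)| + sum_{|a_k|<R} log(R/|a_k|)
Step 1: f(0) = 4 * 7 * (-4) * (-1) * 8 = 896
Step 2: log|f(0)| = log|-4| + log|-7| + log|4| + log|1| + log|-8| = 6.7979
Step 3: Zeros inside |z| < 5: -4, 4, 1
Step 4: Jensen sum = log(5/4) + log(5/4) + log(5/1) = 2.0557
Step 5: n(R) = number of terms in the Jensen sum = count of zeros inside |z| < 5 = 3

3


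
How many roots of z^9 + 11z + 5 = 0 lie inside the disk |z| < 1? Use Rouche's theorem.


Step 1: On |z| = 1 the three terms have sizes |z^9| = 1^9 = 1, |11z| = 11*1 = 11, |5| = 5
Step 2: The dominant term is g(z) = 11z; let h(z) = z^9 + 5 so f = g + h
Step 3: On |z| = 1: |g| = 11 and |h| <= 1 + 5 = 6
Step 4: Since 11 > 6, |h| < |g| on |z| = 1, so by Rouche f has the same number of zeros as g inside |z| < 1
Step 5: g(z) = 11z has 1 zero (at the origin, multiplicity 1) inside |z| < 1. Answer = 1

1


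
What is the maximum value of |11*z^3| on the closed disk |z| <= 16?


Step 1: On |z| = 16, |f(z)| = 11 * |z|^3 = 11 * 16^3
Step 2: By maximum modulus principle, maximum is on boundary.
Step 3: Maximum = 11 * 4096 = 45056

45056


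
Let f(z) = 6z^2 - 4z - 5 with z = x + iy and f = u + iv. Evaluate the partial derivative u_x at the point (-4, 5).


Step 1: f(z) = 6(x+iy)^2 - 4(x+iy) - 5
Step 2: u = 6(x^2 - y^2) - 4x - 5
Step 3: u_x = 12x - 4
Step 4: At (-4, 5): u_x = -48 - 4 = -52

-52


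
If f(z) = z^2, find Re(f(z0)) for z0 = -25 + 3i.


Step 1: z0 = -25 + 3i
Step 2: z0^2 = (-25)^2 - 3^2 - 150i
Step 3: real part = 625 - 9 = 616

616


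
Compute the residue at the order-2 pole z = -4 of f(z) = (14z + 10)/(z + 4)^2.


Step 1: Pole of order 2 at z = -4
Step 2: Res = lim d/dz [(z + 4)^2 * f(z)] as z -> -4
Step 3: (z + 4)^2 * f(z) = 14z + 10
Step 4: d/dz[14z + 10] = 14

14


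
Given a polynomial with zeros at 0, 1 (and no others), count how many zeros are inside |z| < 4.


Step 1: Check each root:
  z = 0: |0| = 0 < 4
  z = 1: |1| = 1 < 4
Step 2: Count = 2

2


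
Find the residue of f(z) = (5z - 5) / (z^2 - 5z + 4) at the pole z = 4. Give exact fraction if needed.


Step 1: Q(z) = z^2 - 5z + 4 = (z - 4)(z - 1)
Step 2: Q'(z) = 2z - 5
Step 3: Q'(4) = 3, P(4) = 15
Step 4: Res = P(4)/Q'(4) = 15/3 = 5

5


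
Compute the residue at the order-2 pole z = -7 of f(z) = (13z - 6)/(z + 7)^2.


Step 1: Pole of order 2 at z = -7
Step 2: Res = lim d/dz [(z + 7)^2 * f(z)] as z -> -7
Step 3: (z + 7)^2 * f(z) = 13z - 6
Step 4: d/dz[13z - 6] = 13

13


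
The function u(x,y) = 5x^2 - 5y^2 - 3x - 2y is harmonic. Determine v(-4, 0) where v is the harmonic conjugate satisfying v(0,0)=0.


Step 1: v_x = -u_y = 10y + 2
Step 2: v_y = u_x = 10x - 3
Step 3: v = 10xy + 2x - 3y + C
Step 4: v(0,0) = 0 => C = 0
Step 5: v(-4, 0) = -8

-8


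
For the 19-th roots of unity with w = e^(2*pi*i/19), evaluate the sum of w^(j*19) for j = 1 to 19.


Step 1: The sum sum_{j=1}^{n} w^(k*j) equals n if n | k, else 0.
Step 2: Here n = 19, k = 19
Step 3: Does n divide k? 19 | 19 -> True
Step 4: Sum = 19

19


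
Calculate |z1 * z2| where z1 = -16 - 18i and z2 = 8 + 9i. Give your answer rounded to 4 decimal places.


Step 1: |z1| = sqrt((-16)^2 + (-18)^2) = sqrt(580)
Step 2: |z2| = sqrt(8^2 + 9^2) = sqrt(145)
Step 3: |z1*z2| = |z1|*|z2| = sqrt(580) * sqrt(145) = sqrt(580 * 145) = sqrt(84100)
Step 4: = 290.0

290.0


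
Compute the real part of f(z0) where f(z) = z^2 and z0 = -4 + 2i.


Step 1: z0 = -4 + 2i
Step 2: z0^2 = (-4)^2 - 2^2 - 16i
Step 3: real part = 16 - 4 = 12

12


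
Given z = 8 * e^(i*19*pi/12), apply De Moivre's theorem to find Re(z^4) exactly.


Step 1: By De Moivre's theorem, z^4 = 8^4 * e^(i*4*19*pi/12) = 4096 * (cos(19*pi/3) + i*sin(19*pi/3))
Step 2: |z|^4 = 8^4 = 4096
Step 3: Reduce the angle mod 2*pi: 19*pi/3 - 6*pi = pi/3
Step 4: cos(pi/3) = 1/2
Step 5: Re(z^4) = 4096 * 1/2 = 2048

2048


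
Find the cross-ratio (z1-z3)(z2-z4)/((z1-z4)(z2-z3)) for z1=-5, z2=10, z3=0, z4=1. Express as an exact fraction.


Step 1: (z1-z3)(z2-z4) = (-5) * 9 = -45
Step 2: (z1-z4)(z2-z3) = (-6) * 10 = -60
Step 3: Cross-ratio = 45/60 = 3/4

3/4


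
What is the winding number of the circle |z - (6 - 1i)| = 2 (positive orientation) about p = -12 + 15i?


Step 1: Center c = (6, -1), radius = 2
Step 2: |p - c|^2 = (-18)^2 + 16^2 = 580
Step 3: r^2 = 4
Step 4: |p-c| > r so winding number = 0

0


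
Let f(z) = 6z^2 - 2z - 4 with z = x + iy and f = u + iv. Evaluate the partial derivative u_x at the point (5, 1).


Step 1: f(z) = 6(x+iy)^2 - 2(x+iy) - 4
Step 2: u = 6(x^2 - y^2) - 2x - 4
Step 3: u_x = 12x - 2
Step 4: At (5, 1): u_x = 60 - 2 = 58

58


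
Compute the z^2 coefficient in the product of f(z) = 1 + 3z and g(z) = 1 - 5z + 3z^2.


Step 1: z^2 term in f*g comes from: (1)*(3z^2) + (3z)*(-5z) + (0)*(1)
Step 2: = 3 - 15 + 0
Step 3: = -12

-12


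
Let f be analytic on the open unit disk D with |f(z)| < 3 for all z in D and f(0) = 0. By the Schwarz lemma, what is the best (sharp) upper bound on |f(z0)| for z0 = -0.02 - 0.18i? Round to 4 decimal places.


Step 1: g = f/3 maps D -> D with g(0) = 0, so by the Schwarz lemma |g(z)| <= |z|, i.e. |f(z)| <= 3|z|; this is sharp (f(z) = 3z).
Step 2: |z0|^2 = (-0.02)^2 + (-0.18)^2 = 0.0328
Step 3: |z0| = sqrt(0.0328) = 0.181108
Step 4: Best bound = 3 * |z0| = 3 * 0.181108 = 0.5433

0.5433


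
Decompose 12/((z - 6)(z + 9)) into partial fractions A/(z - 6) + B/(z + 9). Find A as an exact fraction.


Step 1: Multiply both sides by (z - 6) and set z = 6
Step 2: A = 12 / (6 + 9)
Step 3: A = 12 / 15
Step 4: A = 4/5

4/5


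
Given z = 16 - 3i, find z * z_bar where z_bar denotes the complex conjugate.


Step 1: conj(z) = 16 + 3i
Step 2: z * conj(z) = 16^2 + (-3)^2
Step 3: = 256 + 9 = 265

265
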